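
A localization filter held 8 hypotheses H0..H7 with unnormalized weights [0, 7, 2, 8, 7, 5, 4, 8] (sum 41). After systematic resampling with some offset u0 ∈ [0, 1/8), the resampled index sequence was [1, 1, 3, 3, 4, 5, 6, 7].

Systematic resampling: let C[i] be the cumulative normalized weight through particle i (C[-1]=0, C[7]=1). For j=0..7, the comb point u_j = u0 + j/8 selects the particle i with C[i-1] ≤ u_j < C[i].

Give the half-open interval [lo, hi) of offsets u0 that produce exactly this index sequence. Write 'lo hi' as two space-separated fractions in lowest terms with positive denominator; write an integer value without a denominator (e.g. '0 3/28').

0 13/328

C = [0, 7/41, 9/41, 17/41, 24/41, 29/41, 33/41, 1]
j=0 picked index 1: u0 ∈ [0, 7/41)
j=1 picked index 1: u0 ∈ [-1/8, 15/328)
j=2 picked index 3: u0 ∈ [-5/164, 27/164)
j=3 picked index 3: u0 ∈ [-51/328, 13/328)
j=4 picked index 4: u0 ∈ [-7/82, 7/82)
j=5 picked index 5: u0 ∈ [-13/328, 27/328)
j=6 picked index 6: u0 ∈ [-7/164, 9/164)
j=7 picked index 7: u0 ∈ [-23/328, 1/8)
intersection: [0, 13/328)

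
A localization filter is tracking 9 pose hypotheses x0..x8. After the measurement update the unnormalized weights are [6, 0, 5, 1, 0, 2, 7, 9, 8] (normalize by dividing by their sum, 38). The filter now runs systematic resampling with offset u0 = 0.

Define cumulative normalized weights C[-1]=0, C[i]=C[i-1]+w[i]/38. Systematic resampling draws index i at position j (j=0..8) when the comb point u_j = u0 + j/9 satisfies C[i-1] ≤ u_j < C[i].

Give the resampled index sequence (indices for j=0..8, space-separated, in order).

0 0 2 5 6 7 7 7 8

C = [3/19, 3/19, 11/38, 6/19, 6/19, 7/19, 21/38, 15/19, 1]
j=0: u_0=0 ∈ [0, 3/19) → index 0
j=1: u_1=1/9 ∈ [0, 3/19) → index 0
j=2: u_2=2/9 ∈ [3/19, 11/38) → index 2
j=3: u_3=1/3 ∈ [6/19, 7/19) → index 5
j=4: u_4=4/9 ∈ [7/19, 21/38) → index 6
j=5: u_5=5/9 ∈ [21/38, 15/19) → index 7
j=6: u_6=2/3 ∈ [21/38, 15/19) → index 7
j=7: u_7=7/9 ∈ [21/38, 15/19) → index 7
j=8: u_8=8/9 ∈ [15/19, 1) → index 8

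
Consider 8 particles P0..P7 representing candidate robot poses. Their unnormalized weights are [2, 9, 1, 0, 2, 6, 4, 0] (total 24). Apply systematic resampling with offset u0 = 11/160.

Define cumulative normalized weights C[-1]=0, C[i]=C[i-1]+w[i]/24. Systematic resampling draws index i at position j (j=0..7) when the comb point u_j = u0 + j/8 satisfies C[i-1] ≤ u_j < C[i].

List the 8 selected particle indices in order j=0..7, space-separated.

0 1 1 1 4 5 5 6

C = [1/12, 11/24, 1/2, 1/2, 7/12, 5/6, 1, 1]
j=0: u_0=11/160 ∈ [0, 1/12) → index 0
j=1: u_1=31/160 ∈ [1/12, 11/24) → index 1
j=2: u_2=51/160 ∈ [1/12, 11/24) → index 1
j=3: u_3=71/160 ∈ [1/12, 11/24) → index 1
j=4: u_4=91/160 ∈ [1/2, 7/12) → index 4
j=5: u_5=111/160 ∈ [7/12, 5/6) → index 5
j=6: u_6=131/160 ∈ [7/12, 5/6) → index 5
j=7: u_7=151/160 ∈ [5/6, 1) → index 6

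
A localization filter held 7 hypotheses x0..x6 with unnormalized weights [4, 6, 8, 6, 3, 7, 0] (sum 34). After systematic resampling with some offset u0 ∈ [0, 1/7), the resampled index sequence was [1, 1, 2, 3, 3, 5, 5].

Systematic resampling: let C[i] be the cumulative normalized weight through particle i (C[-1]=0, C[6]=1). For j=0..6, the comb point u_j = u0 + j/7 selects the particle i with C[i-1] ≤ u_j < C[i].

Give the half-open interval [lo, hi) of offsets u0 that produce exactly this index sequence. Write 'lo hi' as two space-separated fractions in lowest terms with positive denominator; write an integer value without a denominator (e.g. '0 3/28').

C = [2/17, 5/17, 9/17, 12/17, 27/34, 1, 1]
j=0 picked index 1: u0 ∈ [2/17, 5/17)
j=1 picked index 1: u0 ∈ [-3/119, 18/119)
j=2 picked index 2: u0 ∈ [1/119, 29/119)
j=3 picked index 3: u0 ∈ [12/119, 33/119)
j=4 picked index 3: u0 ∈ [-5/119, 16/119)
j=5 picked index 5: u0 ∈ [19/238, 2/7)
j=6 picked index 5: u0 ∈ [-15/238, 1/7)
intersection: [2/17, 16/119)

2/17 16/119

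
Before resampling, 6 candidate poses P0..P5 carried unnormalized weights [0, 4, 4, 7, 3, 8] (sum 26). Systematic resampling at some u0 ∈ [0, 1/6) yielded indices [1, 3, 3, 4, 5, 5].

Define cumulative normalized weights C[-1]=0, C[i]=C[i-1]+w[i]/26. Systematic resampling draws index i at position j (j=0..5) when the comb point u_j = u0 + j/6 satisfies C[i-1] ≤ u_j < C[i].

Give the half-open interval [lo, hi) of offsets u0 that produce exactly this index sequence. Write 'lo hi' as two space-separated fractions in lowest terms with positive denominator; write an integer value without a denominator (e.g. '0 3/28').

C = [0, 2/13, 4/13, 15/26, 9/13, 1]
j=0 picked index 1: u0 ∈ [0, 2/13)
j=1 picked index 3: u0 ∈ [11/78, 16/39)
j=2 picked index 3: u0 ∈ [-1/39, 19/78)
j=3 picked index 4: u0 ∈ [1/13, 5/26)
j=4 picked index 5: u0 ∈ [1/39, 1/3)
j=5 picked index 5: u0 ∈ [-11/78, 1/6)
intersection: [11/78, 2/13)

11/78 2/13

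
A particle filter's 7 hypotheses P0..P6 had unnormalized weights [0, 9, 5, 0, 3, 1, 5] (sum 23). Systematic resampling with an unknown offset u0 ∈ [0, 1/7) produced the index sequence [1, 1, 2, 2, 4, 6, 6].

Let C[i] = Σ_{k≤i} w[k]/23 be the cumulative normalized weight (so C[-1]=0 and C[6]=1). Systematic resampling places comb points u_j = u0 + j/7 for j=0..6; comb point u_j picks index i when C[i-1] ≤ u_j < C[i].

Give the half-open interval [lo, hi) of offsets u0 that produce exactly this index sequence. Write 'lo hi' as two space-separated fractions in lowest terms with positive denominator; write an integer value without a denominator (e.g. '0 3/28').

17/161 1/7

C = [0, 9/23, 14/23, 14/23, 17/23, 18/23, 1]
j=0 picked index 1: u0 ∈ [0, 9/23)
j=1 picked index 1: u0 ∈ [-1/7, 40/161)
j=2 picked index 2: u0 ∈ [17/161, 52/161)
j=3 picked index 2: u0 ∈ [-6/161, 29/161)
j=4 picked index 4: u0 ∈ [6/161, 27/161)
j=5 picked index 6: u0 ∈ [11/161, 2/7)
j=6 picked index 6: u0 ∈ [-12/161, 1/7)
intersection: [17/161, 1/7)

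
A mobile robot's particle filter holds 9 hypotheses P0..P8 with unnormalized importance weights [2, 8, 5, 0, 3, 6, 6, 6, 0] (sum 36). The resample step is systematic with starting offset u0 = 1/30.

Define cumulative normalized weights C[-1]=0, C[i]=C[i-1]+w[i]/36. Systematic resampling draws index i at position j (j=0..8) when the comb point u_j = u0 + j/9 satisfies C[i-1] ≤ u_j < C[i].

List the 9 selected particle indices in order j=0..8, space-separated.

0 1 1 2 4 5 6 6 7

C = [1/18, 5/18, 5/12, 5/12, 1/2, 2/3, 5/6, 1, 1]
j=0: u_0=1/30 ∈ [0, 1/18) → index 0
j=1: u_1=13/90 ∈ [1/18, 5/18) → index 1
j=2: u_2=23/90 ∈ [1/18, 5/18) → index 1
j=3: u_3=11/30 ∈ [5/18, 5/12) → index 2
j=4: u_4=43/90 ∈ [5/12, 1/2) → index 4
j=5: u_5=53/90 ∈ [1/2, 2/3) → index 5
j=6: u_6=7/10 ∈ [2/3, 5/6) → index 6
j=7: u_7=73/90 ∈ [2/3, 5/6) → index 6
j=8: u_8=83/90 ∈ [5/6, 1) → index 7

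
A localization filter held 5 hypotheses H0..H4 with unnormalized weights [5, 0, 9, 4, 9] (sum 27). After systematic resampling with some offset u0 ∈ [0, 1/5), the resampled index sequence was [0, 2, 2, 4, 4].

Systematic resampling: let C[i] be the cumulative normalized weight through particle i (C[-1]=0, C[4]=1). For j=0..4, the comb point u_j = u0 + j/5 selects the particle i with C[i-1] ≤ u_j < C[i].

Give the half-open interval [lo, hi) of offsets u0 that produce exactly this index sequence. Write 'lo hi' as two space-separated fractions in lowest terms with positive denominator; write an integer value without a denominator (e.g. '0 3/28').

C = [5/27, 5/27, 14/27, 2/3, 1]
j=0 picked index 0: u0 ∈ [0, 5/27)
j=1 picked index 2: u0 ∈ [-2/135, 43/135)
j=2 picked index 2: u0 ∈ [-29/135, 16/135)
j=3 picked index 4: u0 ∈ [1/15, 2/5)
j=4 picked index 4: u0 ∈ [-2/15, 1/5)
intersection: [1/15, 16/135)

1/15 16/135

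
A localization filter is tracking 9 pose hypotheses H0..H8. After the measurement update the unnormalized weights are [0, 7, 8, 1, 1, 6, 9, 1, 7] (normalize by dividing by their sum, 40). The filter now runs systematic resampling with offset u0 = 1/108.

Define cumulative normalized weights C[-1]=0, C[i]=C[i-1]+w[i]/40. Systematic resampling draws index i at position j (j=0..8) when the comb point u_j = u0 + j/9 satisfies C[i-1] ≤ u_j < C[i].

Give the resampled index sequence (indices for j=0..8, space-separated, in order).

C = [0, 7/40, 3/8, 2/5, 17/40, 23/40, 4/5, 33/40, 1]
j=0: u_0=1/108 ∈ [0, 7/40) → index 1
j=1: u_1=13/108 ∈ [0, 7/40) → index 1
j=2: u_2=25/108 ∈ [7/40, 3/8) → index 2
j=3: u_3=37/108 ∈ [7/40, 3/8) → index 2
j=4: u_4=49/108 ∈ [17/40, 23/40) → index 5
j=5: u_5=61/108 ∈ [17/40, 23/40) → index 5
j=6: u_6=73/108 ∈ [23/40, 4/5) → index 6
j=7: u_7=85/108 ∈ [23/40, 4/5) → index 6
j=8: u_8=97/108 ∈ [33/40, 1) → index 8

1 1 2 2 5 5 6 6 8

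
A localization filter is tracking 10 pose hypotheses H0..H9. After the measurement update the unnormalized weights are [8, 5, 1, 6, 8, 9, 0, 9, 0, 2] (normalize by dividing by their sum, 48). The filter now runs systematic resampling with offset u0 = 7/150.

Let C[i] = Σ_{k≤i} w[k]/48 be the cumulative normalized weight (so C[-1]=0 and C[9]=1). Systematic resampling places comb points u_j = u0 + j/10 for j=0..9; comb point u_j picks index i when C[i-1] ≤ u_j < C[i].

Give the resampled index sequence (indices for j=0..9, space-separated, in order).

C = [1/6, 13/48, 7/24, 5/12, 7/12, 37/48, 37/48, 23/24, 23/24, 1]
j=0: u_0=7/150 ∈ [0, 1/6) → index 0
j=1: u_1=11/75 ∈ [0, 1/6) → index 0
j=2: u_2=37/150 ∈ [1/6, 13/48) → index 1
j=3: u_3=26/75 ∈ [7/24, 5/12) → index 3
j=4: u_4=67/150 ∈ [5/12, 7/12) → index 4
j=5: u_5=41/75 ∈ [5/12, 7/12) → index 4
j=6: u_6=97/150 ∈ [7/12, 37/48) → index 5
j=7: u_7=56/75 ∈ [7/12, 37/48) → index 5
j=8: u_8=127/150 ∈ [37/48, 23/24) → index 7
j=9: u_9=71/75 ∈ [37/48, 23/24) → index 7

0 0 1 3 4 4 5 5 7 7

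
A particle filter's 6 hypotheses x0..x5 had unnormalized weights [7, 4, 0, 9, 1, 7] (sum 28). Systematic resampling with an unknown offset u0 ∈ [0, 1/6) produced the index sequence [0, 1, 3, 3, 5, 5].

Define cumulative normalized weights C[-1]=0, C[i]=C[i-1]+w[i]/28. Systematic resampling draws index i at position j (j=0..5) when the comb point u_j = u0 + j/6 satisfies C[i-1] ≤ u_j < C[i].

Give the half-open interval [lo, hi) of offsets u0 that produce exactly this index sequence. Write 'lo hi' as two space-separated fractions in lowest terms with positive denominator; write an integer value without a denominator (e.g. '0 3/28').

1/12 1/6

C = [1/4, 11/28, 11/28, 5/7, 3/4, 1]
j=0 picked index 0: u0 ∈ [0, 1/4)
j=1 picked index 1: u0 ∈ [1/12, 19/84)
j=2 picked index 3: u0 ∈ [5/84, 8/21)
j=3 picked index 3: u0 ∈ [-3/28, 3/14)
j=4 picked index 5: u0 ∈ [1/12, 1/3)
j=5 picked index 5: u0 ∈ [-1/12, 1/6)
intersection: [1/12, 1/6)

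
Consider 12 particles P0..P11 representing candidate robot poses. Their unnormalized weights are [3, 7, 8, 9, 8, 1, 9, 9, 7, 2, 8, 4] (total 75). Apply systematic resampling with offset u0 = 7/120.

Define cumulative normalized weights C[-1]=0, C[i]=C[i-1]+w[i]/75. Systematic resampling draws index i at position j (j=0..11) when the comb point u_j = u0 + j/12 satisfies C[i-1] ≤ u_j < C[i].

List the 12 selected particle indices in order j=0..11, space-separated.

C = [1/25, 2/15, 6/25, 9/25, 7/15, 12/25, 3/5, 18/25, 61/75, 21/25, 71/75, 1]
j=0: u_0=7/120 ∈ [1/25, 2/15) → index 1
j=1: u_1=17/120 ∈ [2/15, 6/25) → index 2
j=2: u_2=9/40 ∈ [2/15, 6/25) → index 2
j=3: u_3=37/120 ∈ [6/25, 9/25) → index 3
j=4: u_4=47/120 ∈ [9/25, 7/15) → index 4
j=5: u_5=19/40 ∈ [7/15, 12/25) → index 5
j=6: u_6=67/120 ∈ [12/25, 3/5) → index 6
j=7: u_7=77/120 ∈ [3/5, 18/25) → index 7
j=8: u_8=29/40 ∈ [18/25, 61/75) → index 8
j=9: u_9=97/120 ∈ [18/25, 61/75) → index 8
j=10: u_10=107/120 ∈ [21/25, 71/75) → index 10
j=11: u_11=39/40 ∈ [71/75, 1) → index 11

1 2 2 3 4 5 6 7 8 8 10 11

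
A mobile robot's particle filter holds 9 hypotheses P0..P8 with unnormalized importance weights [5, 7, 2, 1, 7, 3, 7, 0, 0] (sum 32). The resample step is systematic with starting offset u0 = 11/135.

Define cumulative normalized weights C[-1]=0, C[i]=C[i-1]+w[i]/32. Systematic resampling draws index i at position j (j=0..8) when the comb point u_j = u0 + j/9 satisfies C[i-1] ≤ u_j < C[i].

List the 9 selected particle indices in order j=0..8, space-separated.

0 1 1 2 4 4 5 6 6

C = [5/32, 3/8, 7/16, 15/32, 11/16, 25/32, 1, 1, 1]
j=0: u_0=11/135 ∈ [0, 5/32) → index 0
j=1: u_1=26/135 ∈ [5/32, 3/8) → index 1
j=2: u_2=41/135 ∈ [5/32, 3/8) → index 1
j=3: u_3=56/135 ∈ [3/8, 7/16) → index 2
j=4: u_4=71/135 ∈ [15/32, 11/16) → index 4
j=5: u_5=86/135 ∈ [15/32, 11/16) → index 4
j=6: u_6=101/135 ∈ [11/16, 25/32) → index 5
j=7: u_7=116/135 ∈ [25/32, 1) → index 6
j=8: u_8=131/135 ∈ [25/32, 1) → index 6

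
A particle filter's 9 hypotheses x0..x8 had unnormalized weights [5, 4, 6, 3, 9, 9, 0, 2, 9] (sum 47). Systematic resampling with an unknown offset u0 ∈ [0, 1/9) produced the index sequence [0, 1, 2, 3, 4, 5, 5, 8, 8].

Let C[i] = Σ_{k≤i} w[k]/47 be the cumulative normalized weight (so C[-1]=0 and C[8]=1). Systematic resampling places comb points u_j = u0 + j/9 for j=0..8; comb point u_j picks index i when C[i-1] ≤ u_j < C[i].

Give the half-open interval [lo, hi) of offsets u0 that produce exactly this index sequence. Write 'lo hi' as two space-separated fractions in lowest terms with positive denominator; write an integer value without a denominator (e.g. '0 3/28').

13/423 7/141

C = [5/47, 9/47, 15/47, 18/47, 27/47, 36/47, 36/47, 38/47, 1]
j=0 picked index 0: u0 ∈ [0, 5/47)
j=1 picked index 1: u0 ∈ [-2/423, 34/423)
j=2 picked index 2: u0 ∈ [-13/423, 41/423)
j=3 picked index 3: u0 ∈ [-2/141, 7/141)
j=4 picked index 4: u0 ∈ [-26/423, 55/423)
j=5 picked index 5: u0 ∈ [8/423, 89/423)
j=6 picked index 5: u0 ∈ [-13/141, 14/141)
j=7 picked index 8: u0 ∈ [13/423, 2/9)
j=8 picked index 8: u0 ∈ [-34/423, 1/9)
intersection: [13/423, 7/141)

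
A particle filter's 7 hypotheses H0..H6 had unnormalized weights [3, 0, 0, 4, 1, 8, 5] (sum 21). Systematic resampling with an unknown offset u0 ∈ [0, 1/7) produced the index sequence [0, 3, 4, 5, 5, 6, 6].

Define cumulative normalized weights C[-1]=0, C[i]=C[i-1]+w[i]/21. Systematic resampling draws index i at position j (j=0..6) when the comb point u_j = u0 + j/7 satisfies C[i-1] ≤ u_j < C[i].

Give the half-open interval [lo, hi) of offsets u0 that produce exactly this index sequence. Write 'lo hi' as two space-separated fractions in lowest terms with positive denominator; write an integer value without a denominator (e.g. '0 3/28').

1/21 2/21

C = [1/7, 1/7, 1/7, 1/3, 8/21, 16/21, 1]
j=0 picked index 0: u0 ∈ [0, 1/7)
j=1 picked index 3: u0 ∈ [0, 4/21)
j=2 picked index 4: u0 ∈ [1/21, 2/21)
j=3 picked index 5: u0 ∈ [-1/21, 1/3)
j=4 picked index 5: u0 ∈ [-4/21, 4/21)
j=5 picked index 6: u0 ∈ [1/21, 2/7)
j=6 picked index 6: u0 ∈ [-2/21, 1/7)
intersection: [1/21, 2/21)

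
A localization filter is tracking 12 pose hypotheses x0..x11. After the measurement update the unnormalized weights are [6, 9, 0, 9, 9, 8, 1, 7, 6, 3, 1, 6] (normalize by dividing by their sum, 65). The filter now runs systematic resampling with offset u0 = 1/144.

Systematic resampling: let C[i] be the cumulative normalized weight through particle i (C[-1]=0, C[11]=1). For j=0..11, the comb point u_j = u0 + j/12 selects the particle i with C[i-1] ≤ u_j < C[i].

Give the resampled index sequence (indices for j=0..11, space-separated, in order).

0 0 1 3 3 4 4 5 7 8 8 11

C = [6/65, 3/13, 3/13, 24/65, 33/65, 41/65, 42/65, 49/65, 11/13, 58/65, 59/65, 1]
j=0: u_0=1/144 ∈ [0, 6/65) → index 0
j=1: u_1=13/144 ∈ [0, 6/65) → index 0
j=2: u_2=25/144 ∈ [6/65, 3/13) → index 1
j=3: u_3=37/144 ∈ [3/13, 24/65) → index 3
j=4: u_4=49/144 ∈ [3/13, 24/65) → index 3
j=5: u_5=61/144 ∈ [24/65, 33/65) → index 4
j=6: u_6=73/144 ∈ [24/65, 33/65) → index 4
j=7: u_7=85/144 ∈ [33/65, 41/65) → index 5
j=8: u_8=97/144 ∈ [42/65, 49/65) → index 7
j=9: u_9=109/144 ∈ [49/65, 11/13) → index 8
j=10: u_10=121/144 ∈ [49/65, 11/13) → index 8
j=11: u_11=133/144 ∈ [59/65, 1) → index 11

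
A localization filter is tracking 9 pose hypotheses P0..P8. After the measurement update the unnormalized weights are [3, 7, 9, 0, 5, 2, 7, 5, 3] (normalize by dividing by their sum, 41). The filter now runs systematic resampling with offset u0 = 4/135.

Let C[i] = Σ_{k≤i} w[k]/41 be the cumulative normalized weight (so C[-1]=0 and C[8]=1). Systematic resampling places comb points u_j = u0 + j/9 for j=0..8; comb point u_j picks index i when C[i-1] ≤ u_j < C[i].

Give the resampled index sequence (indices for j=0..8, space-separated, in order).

0 1 2 2 4 4 6 7 7

C = [3/41, 10/41, 19/41, 19/41, 24/41, 26/41, 33/41, 38/41, 1]
j=0: u_0=4/135 ∈ [0, 3/41) → index 0
j=1: u_1=19/135 ∈ [3/41, 10/41) → index 1
j=2: u_2=34/135 ∈ [10/41, 19/41) → index 2
j=3: u_3=49/135 ∈ [10/41, 19/41) → index 2
j=4: u_4=64/135 ∈ [19/41, 24/41) → index 4
j=5: u_5=79/135 ∈ [19/41, 24/41) → index 4
j=6: u_6=94/135 ∈ [26/41, 33/41) → index 6
j=7: u_7=109/135 ∈ [33/41, 38/41) → index 7
j=8: u_8=124/135 ∈ [33/41, 38/41) → index 7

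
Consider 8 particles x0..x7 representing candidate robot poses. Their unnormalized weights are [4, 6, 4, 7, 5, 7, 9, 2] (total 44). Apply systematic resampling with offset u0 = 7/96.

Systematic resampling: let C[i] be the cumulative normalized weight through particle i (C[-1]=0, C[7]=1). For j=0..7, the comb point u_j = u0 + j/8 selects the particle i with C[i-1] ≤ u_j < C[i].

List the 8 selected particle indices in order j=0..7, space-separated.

0 1 3 3 4 5 6 6

C = [1/11, 5/22, 7/22, 21/44, 13/22, 3/4, 21/22, 1]
j=0: u_0=7/96 ∈ [0, 1/11) → index 0
j=1: u_1=19/96 ∈ [1/11, 5/22) → index 1
j=2: u_2=31/96 ∈ [7/22, 21/44) → index 3
j=3: u_3=43/96 ∈ [7/22, 21/44) → index 3
j=4: u_4=55/96 ∈ [21/44, 13/22) → index 4
j=5: u_5=67/96 ∈ [13/22, 3/4) → index 5
j=6: u_6=79/96 ∈ [3/4, 21/22) → index 6
j=7: u_7=91/96 ∈ [3/4, 21/22) → index 6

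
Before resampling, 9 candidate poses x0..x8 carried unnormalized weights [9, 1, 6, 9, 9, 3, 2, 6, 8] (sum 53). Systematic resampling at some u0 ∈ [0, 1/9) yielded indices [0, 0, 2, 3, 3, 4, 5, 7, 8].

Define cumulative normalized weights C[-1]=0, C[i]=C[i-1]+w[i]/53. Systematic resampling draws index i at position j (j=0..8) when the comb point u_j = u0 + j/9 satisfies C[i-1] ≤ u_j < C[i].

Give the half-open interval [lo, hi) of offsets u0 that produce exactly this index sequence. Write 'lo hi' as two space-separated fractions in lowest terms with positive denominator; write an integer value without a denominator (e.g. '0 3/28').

0 13/477

C = [9/53, 10/53, 16/53, 25/53, 34/53, 37/53, 39/53, 45/53, 1]
j=0 picked index 0: u0 ∈ [0, 9/53)
j=1 picked index 0: u0 ∈ [-1/9, 28/477)
j=2 picked index 2: u0 ∈ [-16/477, 38/477)
j=3 picked index 3: u0 ∈ [-5/159, 22/159)
j=4 picked index 3: u0 ∈ [-68/477, 13/477)
j=5 picked index 4: u0 ∈ [-40/477, 41/477)
j=6 picked index 5: u0 ∈ [-4/159, 5/159)
j=7 picked index 7: u0 ∈ [-20/477, 34/477)
j=8 picked index 8: u0 ∈ [-19/477, 1/9)
intersection: [0, 13/477)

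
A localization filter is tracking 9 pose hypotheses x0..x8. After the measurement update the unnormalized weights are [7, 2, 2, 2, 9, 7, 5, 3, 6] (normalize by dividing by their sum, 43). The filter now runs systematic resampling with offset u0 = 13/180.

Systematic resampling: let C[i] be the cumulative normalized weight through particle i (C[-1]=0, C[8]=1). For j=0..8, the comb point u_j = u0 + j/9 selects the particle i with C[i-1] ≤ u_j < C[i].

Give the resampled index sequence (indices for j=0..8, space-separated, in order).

0 1 3 4 5 5 6 7 8

C = [7/43, 9/43, 11/43, 13/43, 22/43, 29/43, 34/43, 37/43, 1]
j=0: u_0=13/180 ∈ [0, 7/43) → index 0
j=1: u_1=11/60 ∈ [7/43, 9/43) → index 1
j=2: u_2=53/180 ∈ [11/43, 13/43) → index 3
j=3: u_3=73/180 ∈ [13/43, 22/43) → index 4
j=4: u_4=31/60 ∈ [22/43, 29/43) → index 5
j=5: u_5=113/180 ∈ [22/43, 29/43) → index 5
j=6: u_6=133/180 ∈ [29/43, 34/43) → index 6
j=7: u_7=17/20 ∈ [34/43, 37/43) → index 7
j=8: u_8=173/180 ∈ [37/43, 1) → index 8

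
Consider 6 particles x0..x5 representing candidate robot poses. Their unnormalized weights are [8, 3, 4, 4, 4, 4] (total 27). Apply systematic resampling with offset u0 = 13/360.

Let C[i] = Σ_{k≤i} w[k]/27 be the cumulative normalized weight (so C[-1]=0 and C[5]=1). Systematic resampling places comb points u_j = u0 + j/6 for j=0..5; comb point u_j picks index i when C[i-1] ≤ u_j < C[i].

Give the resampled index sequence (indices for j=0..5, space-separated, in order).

C = [8/27, 11/27, 5/9, 19/27, 23/27, 1]
j=0: u_0=13/360 ∈ [0, 8/27) → index 0
j=1: u_1=73/360 ∈ [0, 8/27) → index 0
j=2: u_2=133/360 ∈ [8/27, 11/27) → index 1
j=3: u_3=193/360 ∈ [11/27, 5/9) → index 2
j=4: u_4=253/360 ∈ [5/9, 19/27) → index 3
j=5: u_5=313/360 ∈ [23/27, 1) → index 5

0 0 1 2 3 5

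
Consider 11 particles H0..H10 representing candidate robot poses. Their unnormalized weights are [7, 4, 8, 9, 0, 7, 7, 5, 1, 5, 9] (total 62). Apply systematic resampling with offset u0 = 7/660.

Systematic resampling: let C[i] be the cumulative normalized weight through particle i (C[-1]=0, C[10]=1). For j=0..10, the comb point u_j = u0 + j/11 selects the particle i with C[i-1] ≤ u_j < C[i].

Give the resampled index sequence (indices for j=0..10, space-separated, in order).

0 0 2 2 3 5 5 6 7 9 10

C = [7/62, 11/62, 19/62, 14/31, 14/31, 35/62, 21/31, 47/62, 24/31, 53/62, 1]
j=0: u_0=7/660 ∈ [0, 7/62) → index 0
j=1: u_1=67/660 ∈ [0, 7/62) → index 0
j=2: u_2=127/660 ∈ [11/62, 19/62) → index 2
j=3: u_3=17/60 ∈ [11/62, 19/62) → index 2
j=4: u_4=247/660 ∈ [19/62, 14/31) → index 3
j=5: u_5=307/660 ∈ [14/31, 35/62) → index 5
j=6: u_6=367/660 ∈ [14/31, 35/62) → index 5
j=7: u_7=427/660 ∈ [35/62, 21/31) → index 6
j=8: u_8=487/660 ∈ [21/31, 47/62) → index 7
j=9: u_9=547/660 ∈ [24/31, 53/62) → index 9
j=10: u_10=607/660 ∈ [53/62, 1) → index 10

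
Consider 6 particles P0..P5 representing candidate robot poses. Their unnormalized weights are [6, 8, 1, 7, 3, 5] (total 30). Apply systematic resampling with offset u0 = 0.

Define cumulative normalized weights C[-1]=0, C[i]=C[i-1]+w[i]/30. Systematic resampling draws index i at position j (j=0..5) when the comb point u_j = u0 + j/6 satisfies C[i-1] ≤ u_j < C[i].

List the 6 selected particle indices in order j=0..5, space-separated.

0 0 1 3 3 5

C = [1/5, 7/15, 1/2, 11/15, 5/6, 1]
j=0: u_0=0 ∈ [0, 1/5) → index 0
j=1: u_1=1/6 ∈ [0, 1/5) → index 0
j=2: u_2=1/3 ∈ [1/5, 7/15) → index 1
j=3: u_3=1/2 ∈ [1/2, 11/15) → index 3
j=4: u_4=2/3 ∈ [1/2, 11/15) → index 3
j=5: u_5=5/6 ∈ [5/6, 1) → index 5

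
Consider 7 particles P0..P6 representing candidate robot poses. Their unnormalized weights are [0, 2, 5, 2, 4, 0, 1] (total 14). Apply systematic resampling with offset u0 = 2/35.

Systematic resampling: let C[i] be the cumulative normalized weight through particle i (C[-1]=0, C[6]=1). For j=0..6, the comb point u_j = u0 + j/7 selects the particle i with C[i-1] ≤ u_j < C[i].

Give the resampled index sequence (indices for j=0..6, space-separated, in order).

C = [0, 1/7, 1/2, 9/14, 13/14, 13/14, 1]
j=0: u_0=2/35 ∈ [0, 1/7) → index 1
j=1: u_1=1/5 ∈ [1/7, 1/2) → index 2
j=2: u_2=12/35 ∈ [1/7, 1/2) → index 2
j=3: u_3=17/35 ∈ [1/7, 1/2) → index 2
j=4: u_4=22/35 ∈ [1/2, 9/14) → index 3
j=5: u_5=27/35 ∈ [9/14, 13/14) → index 4
j=6: u_6=32/35 ∈ [9/14, 13/14) → index 4

1 2 2 2 3 4 4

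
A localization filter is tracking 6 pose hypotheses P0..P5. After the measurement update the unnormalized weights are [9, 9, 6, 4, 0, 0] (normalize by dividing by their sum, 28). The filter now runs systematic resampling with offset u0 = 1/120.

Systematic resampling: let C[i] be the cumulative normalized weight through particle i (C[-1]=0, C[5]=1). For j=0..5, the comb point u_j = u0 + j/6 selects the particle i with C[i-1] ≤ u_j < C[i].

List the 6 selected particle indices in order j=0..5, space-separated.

C = [9/28, 9/14, 6/7, 1, 1, 1]
j=0: u_0=1/120 ∈ [0, 9/28) → index 0
j=1: u_1=7/40 ∈ [0, 9/28) → index 0
j=2: u_2=41/120 ∈ [9/28, 9/14) → index 1
j=3: u_3=61/120 ∈ [9/28, 9/14) → index 1
j=4: u_4=27/40 ∈ [9/14, 6/7) → index 2
j=5: u_5=101/120 ∈ [9/14, 6/7) → index 2

0 0 1 1 2 2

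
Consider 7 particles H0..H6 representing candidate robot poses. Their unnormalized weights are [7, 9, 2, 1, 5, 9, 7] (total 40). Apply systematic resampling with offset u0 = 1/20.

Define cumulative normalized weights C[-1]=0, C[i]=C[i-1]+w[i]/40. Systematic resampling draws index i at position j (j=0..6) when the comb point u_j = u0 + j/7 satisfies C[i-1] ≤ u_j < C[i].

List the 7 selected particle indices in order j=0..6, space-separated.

0 1 1 4 5 5 6

C = [7/40, 2/5, 9/20, 19/40, 3/5, 33/40, 1]
j=0: u_0=1/20 ∈ [0, 7/40) → index 0
j=1: u_1=27/140 ∈ [7/40, 2/5) → index 1
j=2: u_2=47/140 ∈ [7/40, 2/5) → index 1
j=3: u_3=67/140 ∈ [19/40, 3/5) → index 4
j=4: u_4=87/140 ∈ [3/5, 33/40) → index 5
j=5: u_5=107/140 ∈ [3/5, 33/40) → index 5
j=6: u_6=127/140 ∈ [33/40, 1) → index 6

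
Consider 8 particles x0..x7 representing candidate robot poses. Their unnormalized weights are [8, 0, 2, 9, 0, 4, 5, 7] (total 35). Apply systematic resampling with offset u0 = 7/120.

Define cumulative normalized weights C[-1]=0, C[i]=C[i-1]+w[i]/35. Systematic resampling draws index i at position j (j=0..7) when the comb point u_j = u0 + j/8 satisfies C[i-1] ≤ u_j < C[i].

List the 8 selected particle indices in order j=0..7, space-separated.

0 0 3 3 5 6 7 7

C = [8/35, 8/35, 2/7, 19/35, 19/35, 23/35, 4/5, 1]
j=0: u_0=7/120 ∈ [0, 8/35) → index 0
j=1: u_1=11/60 ∈ [0, 8/35) → index 0
j=2: u_2=37/120 ∈ [2/7, 19/35) → index 3
j=3: u_3=13/30 ∈ [2/7, 19/35) → index 3
j=4: u_4=67/120 ∈ [19/35, 23/35) → index 5
j=5: u_5=41/60 ∈ [23/35, 4/5) → index 6
j=6: u_6=97/120 ∈ [4/5, 1) → index 7
j=7: u_7=14/15 ∈ [4/5, 1) → index 7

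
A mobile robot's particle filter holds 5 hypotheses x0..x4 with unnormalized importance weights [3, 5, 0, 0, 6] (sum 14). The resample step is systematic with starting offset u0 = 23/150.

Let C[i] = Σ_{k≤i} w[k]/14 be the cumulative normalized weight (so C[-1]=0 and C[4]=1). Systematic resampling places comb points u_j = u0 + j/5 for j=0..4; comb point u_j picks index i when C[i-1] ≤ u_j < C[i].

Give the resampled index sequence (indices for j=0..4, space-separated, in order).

C = [3/14, 4/7, 4/7, 4/7, 1]
j=0: u_0=23/150 ∈ [0, 3/14) → index 0
j=1: u_1=53/150 ∈ [3/14, 4/7) → index 1
j=2: u_2=83/150 ∈ [3/14, 4/7) → index 1
j=3: u_3=113/150 ∈ [4/7, 1) → index 4
j=4: u_4=143/150 ∈ [4/7, 1) → index 4

0 1 1 4 4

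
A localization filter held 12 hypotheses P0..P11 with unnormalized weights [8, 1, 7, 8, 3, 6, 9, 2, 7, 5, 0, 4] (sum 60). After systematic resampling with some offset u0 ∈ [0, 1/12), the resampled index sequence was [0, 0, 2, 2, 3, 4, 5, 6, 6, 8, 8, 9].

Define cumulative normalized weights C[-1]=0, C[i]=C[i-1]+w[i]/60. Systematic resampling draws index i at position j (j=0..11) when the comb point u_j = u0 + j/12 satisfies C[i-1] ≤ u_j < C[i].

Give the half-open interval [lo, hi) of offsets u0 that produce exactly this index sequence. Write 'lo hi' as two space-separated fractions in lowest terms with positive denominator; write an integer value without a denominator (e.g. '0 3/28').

0 1/60

C = [2/15, 3/20, 4/15, 2/5, 9/20, 11/20, 7/10, 11/15, 17/20, 14/15, 14/15, 1]
j=0 picked index 0: u0 ∈ [0, 2/15)
j=1 picked index 0: u0 ∈ [-1/12, 1/20)
j=2 picked index 2: u0 ∈ [-1/60, 1/10)
j=3 picked index 2: u0 ∈ [-1/10, 1/60)
j=4 picked index 3: u0 ∈ [-1/15, 1/15)
j=5 picked index 4: u0 ∈ [-1/60, 1/30)
j=6 picked index 5: u0 ∈ [-1/20, 1/20)
j=7 picked index 6: u0 ∈ [-1/30, 7/60)
j=8 picked index 6: u0 ∈ [-7/60, 1/30)
j=9 picked index 8: u0 ∈ [-1/60, 1/10)
j=10 picked index 8: u0 ∈ [-1/10, 1/60)
j=11 picked index 9: u0 ∈ [-1/15, 1/60)
intersection: [0, 1/60)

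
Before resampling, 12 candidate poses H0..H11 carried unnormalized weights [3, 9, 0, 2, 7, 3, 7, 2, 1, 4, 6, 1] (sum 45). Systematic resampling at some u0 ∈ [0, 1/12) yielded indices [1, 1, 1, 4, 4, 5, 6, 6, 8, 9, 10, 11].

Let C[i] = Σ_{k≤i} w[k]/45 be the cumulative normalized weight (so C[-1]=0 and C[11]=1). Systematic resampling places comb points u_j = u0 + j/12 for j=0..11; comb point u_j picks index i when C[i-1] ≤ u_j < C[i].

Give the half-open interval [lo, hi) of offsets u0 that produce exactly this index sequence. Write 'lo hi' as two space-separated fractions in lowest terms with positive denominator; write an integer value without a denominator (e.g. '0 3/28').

1/15 1/12

C = [1/15, 4/15, 4/15, 14/45, 7/15, 8/15, 31/45, 11/15, 34/45, 38/45, 44/45, 1]
j=0 picked index 1: u0 ∈ [1/15, 4/15)
j=1 picked index 1: u0 ∈ [-1/60, 11/60)
j=2 picked index 1: u0 ∈ [-1/10, 1/10)
j=3 picked index 4: u0 ∈ [11/180, 13/60)
j=4 picked index 4: u0 ∈ [-1/45, 2/15)
j=5 picked index 5: u0 ∈ [1/20, 7/60)
j=6 picked index 6: u0 ∈ [1/30, 17/90)
j=7 picked index 6: u0 ∈ [-1/20, 19/180)
j=8 picked index 8: u0 ∈ [1/15, 4/45)
j=9 picked index 9: u0 ∈ [1/180, 17/180)
j=10 picked index 10: u0 ∈ [1/90, 13/90)
j=11 picked index 11: u0 ∈ [11/180, 1/12)
intersection: [1/15, 1/12)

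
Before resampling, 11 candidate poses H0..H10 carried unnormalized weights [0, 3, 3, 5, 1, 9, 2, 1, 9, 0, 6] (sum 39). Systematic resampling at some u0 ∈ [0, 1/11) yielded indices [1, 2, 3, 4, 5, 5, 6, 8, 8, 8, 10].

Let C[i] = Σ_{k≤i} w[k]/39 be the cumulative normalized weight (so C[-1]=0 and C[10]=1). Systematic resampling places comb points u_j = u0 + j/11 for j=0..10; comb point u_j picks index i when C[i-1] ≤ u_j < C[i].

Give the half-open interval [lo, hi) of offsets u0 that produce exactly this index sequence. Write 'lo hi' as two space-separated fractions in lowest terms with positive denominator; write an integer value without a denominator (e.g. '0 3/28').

4/429 4/143

C = [0, 1/13, 2/13, 11/39, 4/13, 7/13, 23/39, 8/13, 11/13, 11/13, 1]
j=0 picked index 1: u0 ∈ [0, 1/13)
j=1 picked index 2: u0 ∈ [-2/143, 9/143)
j=2 picked index 3: u0 ∈ [-4/143, 43/429)
j=3 picked index 4: u0 ∈ [4/429, 5/143)
j=4 picked index 5: u0 ∈ [-8/143, 25/143)
j=5 picked index 5: u0 ∈ [-21/143, 12/143)
j=6 picked index 6: u0 ∈ [-1/143, 19/429)
j=7 picked index 8: u0 ∈ [-3/143, 30/143)
j=8 picked index 8: u0 ∈ [-16/143, 17/143)
j=9 picked index 8: u0 ∈ [-29/143, 4/143)
j=10 picked index 10: u0 ∈ [-9/143, 1/11)
intersection: [4/429, 4/143)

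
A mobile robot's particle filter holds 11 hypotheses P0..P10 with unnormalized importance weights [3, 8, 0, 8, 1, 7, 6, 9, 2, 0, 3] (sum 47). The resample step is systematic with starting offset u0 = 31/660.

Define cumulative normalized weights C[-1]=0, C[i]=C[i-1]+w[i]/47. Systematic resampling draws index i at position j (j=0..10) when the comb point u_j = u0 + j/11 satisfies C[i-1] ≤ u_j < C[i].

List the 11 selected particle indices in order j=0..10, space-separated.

0 1 1 3 4 5 6 6 7 7 10

C = [3/47, 11/47, 11/47, 19/47, 20/47, 27/47, 33/47, 42/47, 44/47, 44/47, 1]
j=0: u_0=31/660 ∈ [0, 3/47) → index 0
j=1: u_1=91/660 ∈ [3/47, 11/47) → index 1
j=2: u_2=151/660 ∈ [3/47, 11/47) → index 1
j=3: u_3=211/660 ∈ [11/47, 19/47) → index 3
j=4: u_4=271/660 ∈ [19/47, 20/47) → index 4
j=5: u_5=331/660 ∈ [20/47, 27/47) → index 5
j=6: u_6=391/660 ∈ [27/47, 33/47) → index 6
j=7: u_7=41/60 ∈ [27/47, 33/47) → index 6
j=8: u_8=511/660 ∈ [33/47, 42/47) → index 7
j=9: u_9=571/660 ∈ [33/47, 42/47) → index 7
j=10: u_10=631/660 ∈ [44/47, 1) → index 10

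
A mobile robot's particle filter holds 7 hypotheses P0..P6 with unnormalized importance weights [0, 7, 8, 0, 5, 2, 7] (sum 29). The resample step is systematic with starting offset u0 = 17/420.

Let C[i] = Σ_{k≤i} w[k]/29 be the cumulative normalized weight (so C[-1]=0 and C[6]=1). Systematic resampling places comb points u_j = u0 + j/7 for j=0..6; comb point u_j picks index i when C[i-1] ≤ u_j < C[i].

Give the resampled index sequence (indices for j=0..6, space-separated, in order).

C = [0, 7/29, 15/29, 15/29, 20/29, 22/29, 1]
j=0: u_0=17/420 ∈ [0, 7/29) → index 1
j=1: u_1=11/60 ∈ [0, 7/29) → index 1
j=2: u_2=137/420 ∈ [7/29, 15/29) → index 2
j=3: u_3=197/420 ∈ [7/29, 15/29) → index 2
j=4: u_4=257/420 ∈ [15/29, 20/29) → index 4
j=5: u_5=317/420 ∈ [20/29, 22/29) → index 5
j=6: u_6=377/420 ∈ [22/29, 1) → index 6

1 1 2 2 4 5 6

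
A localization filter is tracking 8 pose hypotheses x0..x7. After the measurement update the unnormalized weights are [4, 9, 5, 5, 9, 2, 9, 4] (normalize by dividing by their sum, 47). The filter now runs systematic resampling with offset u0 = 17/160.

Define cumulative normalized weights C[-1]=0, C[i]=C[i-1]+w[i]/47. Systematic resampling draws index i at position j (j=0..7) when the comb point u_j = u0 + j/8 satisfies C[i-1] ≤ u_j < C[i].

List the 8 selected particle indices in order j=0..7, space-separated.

1 1 2 3 4 6 6 7

C = [4/47, 13/47, 18/47, 23/47, 32/47, 34/47, 43/47, 1]
j=0: u_0=17/160 ∈ [4/47, 13/47) → index 1
j=1: u_1=37/160 ∈ [4/47, 13/47) → index 1
j=2: u_2=57/160 ∈ [13/47, 18/47) → index 2
j=3: u_3=77/160 ∈ [18/47, 23/47) → index 3
j=4: u_4=97/160 ∈ [23/47, 32/47) → index 4
j=5: u_5=117/160 ∈ [34/47, 43/47) → index 6
j=6: u_6=137/160 ∈ [34/47, 43/47) → index 6
j=7: u_7=157/160 ∈ [43/47, 1) → index 7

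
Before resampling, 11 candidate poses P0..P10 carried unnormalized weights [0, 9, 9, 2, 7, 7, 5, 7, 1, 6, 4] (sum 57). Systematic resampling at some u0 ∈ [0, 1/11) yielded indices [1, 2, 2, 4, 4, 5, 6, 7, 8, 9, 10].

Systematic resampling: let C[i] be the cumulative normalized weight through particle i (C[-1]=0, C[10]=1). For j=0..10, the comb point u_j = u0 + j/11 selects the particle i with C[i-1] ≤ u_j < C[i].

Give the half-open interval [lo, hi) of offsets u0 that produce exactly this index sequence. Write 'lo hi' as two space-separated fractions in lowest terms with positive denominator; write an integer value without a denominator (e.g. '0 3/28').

50/627 1/11

C = [0, 3/19, 6/19, 20/57, 9/19, 34/57, 13/19, 46/57, 47/57, 53/57, 1]
j=0 picked index 1: u0 ∈ [0, 3/19)
j=1 picked index 2: u0 ∈ [14/209, 47/209)
j=2 picked index 2: u0 ∈ [-5/209, 28/209)
j=3 picked index 4: u0 ∈ [49/627, 42/209)
j=4 picked index 4: u0 ∈ [-8/627, 23/209)
j=5 picked index 5: u0 ∈ [4/209, 89/627)
j=6 picked index 6: u0 ∈ [32/627, 29/209)
j=7 picked index 7: u0 ∈ [10/209, 107/627)
j=8 picked index 8: u0 ∈ [50/627, 61/627)
j=9 picked index 9: u0 ∈ [4/627, 70/627)
j=10 picked index 10: u0 ∈ [13/627, 1/11)
intersection: [50/627, 1/11)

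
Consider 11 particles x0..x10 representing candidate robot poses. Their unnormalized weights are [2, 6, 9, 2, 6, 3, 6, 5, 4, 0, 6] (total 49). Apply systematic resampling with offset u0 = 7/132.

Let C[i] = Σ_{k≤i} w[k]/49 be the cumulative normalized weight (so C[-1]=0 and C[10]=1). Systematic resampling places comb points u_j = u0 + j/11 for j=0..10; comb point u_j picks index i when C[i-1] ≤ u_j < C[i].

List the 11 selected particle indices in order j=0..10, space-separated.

C = [2/49, 8/49, 17/49, 19/49, 25/49, 4/7, 34/49, 39/49, 43/49, 43/49, 1]
j=0: u_0=7/132 ∈ [2/49, 8/49) → index 1
j=1: u_1=19/132 ∈ [2/49, 8/49) → index 1
j=2: u_2=31/132 ∈ [8/49, 17/49) → index 2
j=3: u_3=43/132 ∈ [8/49, 17/49) → index 2
j=4: u_4=5/12 ∈ [19/49, 25/49) → index 4
j=5: u_5=67/132 ∈ [19/49, 25/49) → index 4
j=6: u_6=79/132 ∈ [4/7, 34/49) → index 6
j=7: u_7=91/132 ∈ [4/7, 34/49) → index 6
j=8: u_8=103/132 ∈ [34/49, 39/49) → index 7
j=9: u_9=115/132 ∈ [39/49, 43/49) → index 8
j=10: u_10=127/132 ∈ [43/49, 1) → index 10

1 1 2 2 4 4 6 6 7 8 10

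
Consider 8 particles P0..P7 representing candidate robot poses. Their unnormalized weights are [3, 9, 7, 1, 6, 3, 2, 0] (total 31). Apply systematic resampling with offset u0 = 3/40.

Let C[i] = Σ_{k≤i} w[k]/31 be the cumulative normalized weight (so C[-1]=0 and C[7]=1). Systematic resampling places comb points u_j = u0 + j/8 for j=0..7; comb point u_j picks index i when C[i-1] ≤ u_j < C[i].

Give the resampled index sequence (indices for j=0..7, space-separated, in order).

C = [3/31, 12/31, 19/31, 20/31, 26/31, 29/31, 1, 1]
j=0: u_0=3/40 ∈ [0, 3/31) → index 0
j=1: u_1=1/5 ∈ [3/31, 12/31) → index 1
j=2: u_2=13/40 ∈ [3/31, 12/31) → index 1
j=3: u_3=9/20 ∈ [12/31, 19/31) → index 2
j=4: u_4=23/40 ∈ [12/31, 19/31) → index 2
j=5: u_5=7/10 ∈ [20/31, 26/31) → index 4
j=6: u_6=33/40 ∈ [20/31, 26/31) → index 4
j=7: u_7=19/20 ∈ [29/31, 1) → index 6

0 1 1 2 2 4 4 6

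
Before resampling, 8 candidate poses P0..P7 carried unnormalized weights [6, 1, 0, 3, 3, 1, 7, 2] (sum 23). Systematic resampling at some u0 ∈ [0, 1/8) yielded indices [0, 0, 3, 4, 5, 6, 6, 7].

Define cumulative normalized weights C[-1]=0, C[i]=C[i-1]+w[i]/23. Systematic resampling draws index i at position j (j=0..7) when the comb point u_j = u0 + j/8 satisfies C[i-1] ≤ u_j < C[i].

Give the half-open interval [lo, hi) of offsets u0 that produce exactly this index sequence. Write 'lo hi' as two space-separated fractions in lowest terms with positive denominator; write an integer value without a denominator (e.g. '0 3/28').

C = [6/23, 7/23, 7/23, 10/23, 13/23, 14/23, 21/23, 1]
j=0 picked index 0: u0 ∈ [0, 6/23)
j=1 picked index 0: u0 ∈ [-1/8, 25/184)
j=2 picked index 3: u0 ∈ [5/92, 17/92)
j=3 picked index 4: u0 ∈ [11/184, 35/184)
j=4 picked index 5: u0 ∈ [3/46, 5/46)
j=5 picked index 6: u0 ∈ [-3/184, 53/184)
j=6 picked index 6: u0 ∈ [-13/92, 15/92)
j=7 picked index 7: u0 ∈ [7/184, 1/8)
intersection: [3/46, 5/46)

3/46 5/46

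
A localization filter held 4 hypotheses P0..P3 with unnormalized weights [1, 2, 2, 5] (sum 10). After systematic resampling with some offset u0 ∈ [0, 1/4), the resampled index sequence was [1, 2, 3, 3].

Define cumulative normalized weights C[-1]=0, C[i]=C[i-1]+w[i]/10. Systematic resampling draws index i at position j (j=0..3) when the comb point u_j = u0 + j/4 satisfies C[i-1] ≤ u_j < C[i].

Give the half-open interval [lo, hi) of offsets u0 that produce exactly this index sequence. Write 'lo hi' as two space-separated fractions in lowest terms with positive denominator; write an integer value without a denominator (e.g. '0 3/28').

1/10 1/4

C = [1/10, 3/10, 1/2, 1]
j=0 picked index 1: u0 ∈ [1/10, 3/10)
j=1 picked index 2: u0 ∈ [1/20, 1/4)
j=2 picked index 3: u0 ∈ [0, 1/2)
j=3 picked index 3: u0 ∈ [-1/4, 1/4)
intersection: [1/10, 1/4)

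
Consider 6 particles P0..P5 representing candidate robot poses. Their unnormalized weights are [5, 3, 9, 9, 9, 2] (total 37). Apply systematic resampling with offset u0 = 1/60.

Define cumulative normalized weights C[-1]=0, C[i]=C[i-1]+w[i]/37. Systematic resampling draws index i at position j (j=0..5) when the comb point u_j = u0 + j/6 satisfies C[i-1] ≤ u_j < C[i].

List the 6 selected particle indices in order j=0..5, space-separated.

0 1 2 3 3 4

C = [5/37, 8/37, 17/37, 26/37, 35/37, 1]
j=0: u_0=1/60 ∈ [0, 5/37) → index 0
j=1: u_1=11/60 ∈ [5/37, 8/37) → index 1
j=2: u_2=7/20 ∈ [8/37, 17/37) → index 2
j=3: u_3=31/60 ∈ [17/37, 26/37) → index 3
j=4: u_4=41/60 ∈ [17/37, 26/37) → index 3
j=5: u_5=17/20 ∈ [26/37, 35/37) → index 4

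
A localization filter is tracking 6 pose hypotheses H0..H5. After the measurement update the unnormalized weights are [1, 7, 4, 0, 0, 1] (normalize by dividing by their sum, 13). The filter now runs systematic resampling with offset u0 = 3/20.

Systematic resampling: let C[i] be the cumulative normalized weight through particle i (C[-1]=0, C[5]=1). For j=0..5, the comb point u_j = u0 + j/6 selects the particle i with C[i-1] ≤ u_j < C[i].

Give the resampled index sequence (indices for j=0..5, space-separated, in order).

C = [1/13, 8/13, 12/13, 12/13, 12/13, 1]
j=0: u_0=3/20 ∈ [1/13, 8/13) → index 1
j=1: u_1=19/60 ∈ [1/13, 8/13) → index 1
j=2: u_2=29/60 ∈ [1/13, 8/13) → index 1
j=3: u_3=13/20 ∈ [8/13, 12/13) → index 2
j=4: u_4=49/60 ∈ [8/13, 12/13) → index 2
j=5: u_5=59/60 ∈ [12/13, 1) → index 5

1 1 1 2 2 5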